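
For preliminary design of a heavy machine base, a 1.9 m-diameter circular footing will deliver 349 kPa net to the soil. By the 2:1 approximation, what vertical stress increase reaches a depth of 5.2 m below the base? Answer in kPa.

By the 2:1 method the load spreads at 1 horizontal : 2 vertical, so at depth z the loaded area has grown by z in each plan dimension:
Δσ ≈ qD²/(D+z)² = 349×1.9²/(1.9+5.2)² = 24.993 kPa

Δσ_z ≈ 25 kPa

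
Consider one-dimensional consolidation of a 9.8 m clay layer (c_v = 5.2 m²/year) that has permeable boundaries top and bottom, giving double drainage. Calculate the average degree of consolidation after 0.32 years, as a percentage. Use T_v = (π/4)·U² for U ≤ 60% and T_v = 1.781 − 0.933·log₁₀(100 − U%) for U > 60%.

Drainage path length: H_d = H/2 = 4.9 m (double drainage).
T_v = c_v·t/H_d² = 5.2×0.32/4.9² = 0.069304.
T_v = 0.069304 corresponds to the U ≤ 60% branch:
U = √(4T_v/π) = 0.2971

U ≈ 29.7 %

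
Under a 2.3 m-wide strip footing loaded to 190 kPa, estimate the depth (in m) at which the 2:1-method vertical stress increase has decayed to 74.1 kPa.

z ≈ 3.6 m

2:1 spreading — at depth z the loaded area has grown by z in each plan dimension:
qB/(B+z) = Δσ_z ⇒ z = qB/Δσ_z − B = 190×2.3/74.1 − 2.3 = 3.597 m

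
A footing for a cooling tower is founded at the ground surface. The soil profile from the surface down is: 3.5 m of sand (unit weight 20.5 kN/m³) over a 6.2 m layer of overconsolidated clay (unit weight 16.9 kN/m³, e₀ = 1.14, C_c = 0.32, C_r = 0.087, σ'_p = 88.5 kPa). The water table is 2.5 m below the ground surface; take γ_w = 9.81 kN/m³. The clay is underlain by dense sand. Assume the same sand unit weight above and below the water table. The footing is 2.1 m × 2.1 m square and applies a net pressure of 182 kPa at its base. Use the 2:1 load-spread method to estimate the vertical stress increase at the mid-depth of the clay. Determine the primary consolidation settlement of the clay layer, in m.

S_c ≈ 0.0323 m

Mid-depth of clay below the ground surface: z = 3.5 + 6.2/2 = 6.6 m.
Total vertical stress at mid-clay: σ_v = 20.5×3.5 + 16.9×3.1 = 124.14 kPa.
Pore pressure: u = 9.81×(6.6 − 2.5) = 40.221 kPa.
Initial effective stress: σ'_0 = σ_v − u = 124.14 − 40.221 = 83.919 kPa.
Stress increase at mid-clay by the 2:1 spreading method:
Δσ = qBL/((B+z)(L+z)) = 182×2.1×2.1/((2.1+6.6)(2.1+6.6)) = 10.604 kPa
Final effective stress: σ'_f = 83.919 + 10.604 = 94.523 kPa.
σ'_f = 94.523 > σ'_p = 88.5 kPa, so the stress path crosses the preconsolidation pressure — recompression up to σ'_p, then virgin compression beyond:
S_c = H/(1+e₀)·[C_r·log₁₀(σ'_p/σ'_0) + C_c·log₁₀(σ'_f/σ'_p)]
    = 6.2/2.14 × [0.087×log₁₀(88.5/83.919) + 0.32×log₁₀(94.523/88.5)]
    = 2.8972 × [0.0020082 + 0.0091502] = 0.03233 m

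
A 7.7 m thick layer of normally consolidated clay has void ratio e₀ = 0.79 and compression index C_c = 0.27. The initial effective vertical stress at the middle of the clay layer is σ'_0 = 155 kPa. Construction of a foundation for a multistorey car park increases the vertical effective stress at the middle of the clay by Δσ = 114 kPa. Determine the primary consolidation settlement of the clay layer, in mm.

S_c ≈ 278 mm

Final effective stress: σ'_f = σ'_0 + Δσ = 155 + 114 = 269 kPa.
Normally consolidated clay, so the full stress increment lies on the virgin compression line:
S_c = C_c·H/(1+e₀)·log₁₀(σ'_f/σ'_0) = 0.27×7.7/(1+0.79)×log₁₀(269/155)
    = 1.1615 × 0.23942 = 0.2781 m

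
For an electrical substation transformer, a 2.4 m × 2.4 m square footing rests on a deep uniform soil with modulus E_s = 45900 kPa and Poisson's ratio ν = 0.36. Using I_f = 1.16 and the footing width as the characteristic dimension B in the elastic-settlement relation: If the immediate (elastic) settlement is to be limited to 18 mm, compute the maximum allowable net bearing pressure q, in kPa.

S_e = q·B·(1−ν²)/E_s · I_f  ⇒  q = S_e·E_s / (B·(1−ν²)·I_f).
q = 0.018 × 45900 / (2.4 × 0.8704 × 1.16) = 341 kPa

q ≈ 341 kPa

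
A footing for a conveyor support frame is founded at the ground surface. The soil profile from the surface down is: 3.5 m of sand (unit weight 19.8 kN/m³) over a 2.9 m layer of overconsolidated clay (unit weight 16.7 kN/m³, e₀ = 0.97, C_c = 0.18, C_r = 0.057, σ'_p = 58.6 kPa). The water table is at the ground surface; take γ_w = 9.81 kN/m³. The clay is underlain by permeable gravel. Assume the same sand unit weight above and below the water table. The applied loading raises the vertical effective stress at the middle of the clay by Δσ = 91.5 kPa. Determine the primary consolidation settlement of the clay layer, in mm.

Mid-depth of clay below the ground surface: z = 3.5 + 2.9/2 = 4.95 m.
Total vertical stress at mid-clay: σ_v = 19.8×3.5 + 16.7×1.45 = 93.515 kPa.
Pore pressure: u = 9.81×(4.95 − 0) = 48.56 kPa.
Initial effective stress: σ'_0 = σ_v − u = 93.515 − 48.56 = 44.955 kPa.
Final effective stress: σ'_f = 44.955 + 91.5 = 136.45 kPa.
σ'_f = 136.45 > σ'_p = 58.6 kPa, so the stress path crosses the preconsolidation pressure — recompression up to σ'_p, then virgin compression beyond:
S_c = H/(1+e₀)·[C_r·log₁₀(σ'_p/σ'_0) + C_c·log₁₀(σ'_f/σ'_p)]
    = 2.9/1.97 × [0.057×log₁₀(58.6/44.955) + 0.18×log₁₀(136.45/58.6)]
    = 1.4721 × [0.0065618 + 0.066074] = 0.1069 m

S_c ≈ 107 mm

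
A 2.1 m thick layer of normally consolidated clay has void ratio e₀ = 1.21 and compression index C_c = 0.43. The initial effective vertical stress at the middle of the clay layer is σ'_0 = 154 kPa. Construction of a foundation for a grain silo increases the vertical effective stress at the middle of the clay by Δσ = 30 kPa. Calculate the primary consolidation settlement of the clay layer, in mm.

Final effective stress: σ'_f = σ'_0 + Δσ = 154 + 30 = 184 kPa.
Normally consolidated clay, so the full stress increment lies on the virgin compression line:
S_c = C_c·H/(1+e₀)·log₁₀(σ'_f/σ'_0) = 0.43×2.1/(1+1.21)×log₁₀(184/154)
    = 0.4086 × 0.077297 = 0.03158 m

S_c ≈ 31.6 mm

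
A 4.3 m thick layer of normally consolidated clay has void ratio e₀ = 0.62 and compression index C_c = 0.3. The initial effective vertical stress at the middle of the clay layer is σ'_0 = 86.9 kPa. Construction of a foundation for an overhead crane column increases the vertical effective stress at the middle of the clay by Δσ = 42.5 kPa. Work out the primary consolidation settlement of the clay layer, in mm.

Final effective stress: σ'_f = σ'_0 + Δσ = 86.9 + 42.5 = 129.4 kPa.
Normally consolidated clay, so the full stress increment lies on the virgin compression line:
S_c = C_c·H/(1+e₀)·log₁₀(σ'_f/σ'_0) = 0.3×4.3/(1+0.62)×log₁₀(129.4/86.9)
    = 0.7963 × 0.17291 = 0.1377 m

S_c ≈ 138 mm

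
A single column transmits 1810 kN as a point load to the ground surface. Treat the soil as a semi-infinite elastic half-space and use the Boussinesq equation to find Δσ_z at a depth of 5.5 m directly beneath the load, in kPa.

Δσ_z ≈ 28.6 kPa

Boussinesq vertical stress below a point load on an elastic half-space:
Δσ_z = 3P/(2πz²) · [1 + (r/z)²]^(−5/2)
r/z = 0/5.5 = 0; [1+(r/z)²]^(−5/2) = 1.
Δσ_z = 3×1810/(2π×5.5²) × 1 = 28.569 × 1 = 28.57 kPa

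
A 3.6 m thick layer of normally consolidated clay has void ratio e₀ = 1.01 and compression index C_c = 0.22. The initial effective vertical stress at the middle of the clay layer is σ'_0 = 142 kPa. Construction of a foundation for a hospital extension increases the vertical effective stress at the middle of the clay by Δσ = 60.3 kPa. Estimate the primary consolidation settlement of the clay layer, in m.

Final effective stress: σ'_f = σ'_0 + Δσ = 142 + 60.3 = 202.3 kPa.
Normally consolidated clay, so the full stress increment lies on the virgin compression line:
S_c = C_c·H/(1+e₀)·log₁₀(σ'_f/σ'_0) = 0.22×3.6/(1+1.01)×log₁₀(202.3/142)
    = 0.39403 × 0.15371 = 0.06057 m

S_c ≈ 0.0606 m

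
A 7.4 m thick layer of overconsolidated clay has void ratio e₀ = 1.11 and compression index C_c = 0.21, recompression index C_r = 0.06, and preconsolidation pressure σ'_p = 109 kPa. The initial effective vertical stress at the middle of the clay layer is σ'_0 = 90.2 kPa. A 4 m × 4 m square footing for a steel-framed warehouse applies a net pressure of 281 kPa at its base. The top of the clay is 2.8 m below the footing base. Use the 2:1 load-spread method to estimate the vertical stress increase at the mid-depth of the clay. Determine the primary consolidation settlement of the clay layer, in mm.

Mid-depth of clay below the footing base: z = 2.8 + 7.4/2 = 6.5 m.
Stress increase at mid-clay by the 2:1 spreading method:
Δσ = qBL/((B+z)(L+z)) = 281×4×4/((4+6.5)(4+6.5)) = 40.78 kPa
Final effective stress: σ'_f = 90.2 + 40.78 = 130.98 kPa.
σ'_f = 130.98 > σ'_p = 109 kPa, so the stress path crosses the preconsolidation pressure — recompression up to σ'_p, then virgin compression beyond:
S_c = H/(1+e₀)·[C_r·log₁₀(σ'_p/σ'_0) + C_c·log₁₀(σ'_f/σ'_p)]
    = 7.4/2.11 × [0.06×log₁₀(109/90.2) + 0.21×log₁₀(130.98/109)]
    = 3.5071 × [0.0049332 + 0.016753] = 0.07606 m

S_c ≈ 76.1 mm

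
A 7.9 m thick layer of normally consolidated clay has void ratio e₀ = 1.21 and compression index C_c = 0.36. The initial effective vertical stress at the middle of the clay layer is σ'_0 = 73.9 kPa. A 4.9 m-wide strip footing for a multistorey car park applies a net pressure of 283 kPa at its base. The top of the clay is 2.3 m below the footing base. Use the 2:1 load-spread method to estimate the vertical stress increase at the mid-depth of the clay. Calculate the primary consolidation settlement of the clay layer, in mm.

Mid-depth of clay below the footing base: z = 2.3 + 7.9/2 = 6.25 m.
Stress increase at mid-clay by the 2:1 spreading method:
Δσ = qB/(B+z) = 283×4.9/(4.9+6.25) = 124.37 kPa
Final effective stress: σ'_f = σ'_0 + Δσ = 73.9 + 124.37 = 198.27 kPa.
Normally consolidated clay, so the full stress increment lies on the virgin compression line:
S_c = C_c·H/(1+e₀)·log₁₀(σ'_f/σ'_0) = 0.36×7.9/(1+1.21)×log₁₀(198.27/73.9)
    = 1.2869 × 0.42861 = 0.5516 m

S_c ≈ 552 mm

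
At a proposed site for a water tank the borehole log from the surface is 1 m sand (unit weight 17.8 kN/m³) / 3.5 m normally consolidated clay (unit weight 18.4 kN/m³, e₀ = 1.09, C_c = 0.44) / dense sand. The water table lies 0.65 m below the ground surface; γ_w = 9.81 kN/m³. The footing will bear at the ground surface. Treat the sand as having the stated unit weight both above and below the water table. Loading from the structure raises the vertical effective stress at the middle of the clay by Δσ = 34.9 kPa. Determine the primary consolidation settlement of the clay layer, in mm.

S_c ≈ 250 mm

Mid-depth of clay below the ground surface: z = 1 + 3.5/2 = 2.75 m.
Total vertical stress at mid-clay: σ_v = 17.8×1 + 18.4×1.75 = 50 kPa.
Pore pressure: u = 9.81×(2.75 − 0.65) = 20.601 kPa.
Initial effective stress: σ'_0 = σ_v − u = 50 − 20.601 = 29.399 kPa.
Final effective stress: σ'_f = σ'_0 + Δσ = 29.399 + 34.9 = 64.299 kPa.
Normally consolidated clay, so the full stress increment lies on the virgin compression line:
S_c = C_c·H/(1+e₀)·log₁₀(σ'_f/σ'_0) = 0.44×3.5/(1+1.09)×log₁₀(64.299/29.399)
    = 0.73684 × 0.33987 = 0.2504 m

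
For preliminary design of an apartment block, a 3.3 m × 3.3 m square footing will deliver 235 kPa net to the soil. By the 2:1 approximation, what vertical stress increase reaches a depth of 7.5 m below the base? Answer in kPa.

Δσ_z ≈ 21.9 kPa

By the 2:1 method the load spreads at 1 horizontal : 2 vertical, so at depth z the loaded area has grown by z in each plan dimension:
Δσ = qBL/((B+z)(L+z)) = 235×3.3×3.3/((3.3+7.5)(3.3+7.5)) = 21.941 kPa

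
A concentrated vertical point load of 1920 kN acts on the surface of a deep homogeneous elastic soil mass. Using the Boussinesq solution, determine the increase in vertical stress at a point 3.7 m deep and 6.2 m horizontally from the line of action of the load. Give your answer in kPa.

Δσ_z ≈ 2.37 kPa

Boussinesq vertical stress below a point load on an elastic half-space:
Δσ_z = 3P/(2πz²) · [1 + (r/z)²]^(−5/2)
r/z = 6.2/3.7 = 1.6757; [1+(r/z)²]^(−5/2) = 0.035342.
Δσ_z = 3×1920/(2π×3.7²) × 0.035342 = 66.964 × 0.035342 = 2.367 kPa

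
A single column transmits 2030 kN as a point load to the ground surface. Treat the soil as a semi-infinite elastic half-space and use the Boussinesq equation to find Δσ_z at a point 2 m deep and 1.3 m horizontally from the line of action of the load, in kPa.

Δσ_z ≈ 100 kPa

Boussinesq vertical stress below a point load on an elastic half-space:
Δσ_z = 3P/(2πz²) · [1 + (r/z)²]^(−5/2)
r/z = 1.3/2 = 0.65; [1+(r/z)²]^(−5/2) = 0.41435.
Δσ_z = 3×2030/(2π×2²) × 0.41435 = 242.31 × 0.41435 = 100.4 kPa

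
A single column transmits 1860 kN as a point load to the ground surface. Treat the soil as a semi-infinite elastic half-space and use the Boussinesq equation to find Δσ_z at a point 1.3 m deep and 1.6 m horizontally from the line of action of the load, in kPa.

Δσ_z ≈ 52.4 kPa

Boussinesq vertical stress below a point load on an elastic half-space:
Δσ_z = 3P/(2πz²) · [1 + (r/z)²]^(−5/2)
r/z = 1.6/1.3 = 1.2308; [1+(r/z)²]^(−5/2) = 0.099711.
Δσ_z = 3×1860/(2π×1.3²) × 0.099711 = 525.49 × 0.099711 = 52.4 kPa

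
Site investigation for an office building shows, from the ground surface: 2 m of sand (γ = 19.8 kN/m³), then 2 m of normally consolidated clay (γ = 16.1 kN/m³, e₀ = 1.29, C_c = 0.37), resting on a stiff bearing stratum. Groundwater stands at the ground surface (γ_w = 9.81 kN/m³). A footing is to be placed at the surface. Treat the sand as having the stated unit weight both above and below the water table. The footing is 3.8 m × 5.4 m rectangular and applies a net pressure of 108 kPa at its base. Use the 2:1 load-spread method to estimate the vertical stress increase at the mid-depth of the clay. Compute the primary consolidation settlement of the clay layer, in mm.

Mid-depth of clay below the ground surface: z = 2 + 2/2 = 3 m.
Total vertical stress at mid-clay: σ_v = 19.8×2 + 16.1×1 = 55.7 kPa.
Pore pressure: u = 9.81×(3 − 0) = 29.43 kPa.
Initial effective stress: σ'_0 = σ_v − u = 55.7 − 29.43 = 26.27 kPa.
Stress increase at mid-clay by the 2:1 spreading method:
Δσ = qBL/((B+z)(L+z)) = 108×3.8×5.4/((3.8+3)(5.4+3)) = 38.798 kPa
Final effective stress: σ'_f = σ'_0 + Δσ = 26.27 + 38.798 = 65.068 kPa.
Normally consolidated clay, so the full stress increment lies on the virgin compression line:
S_c = C_c·H/(1+e₀)·log₁₀(σ'_f/σ'_0) = 0.37×2/(1+1.29)×log₁₀(65.068/26.27)
    = 0.32314 × 0.39391 = 0.1273 m

S_c ≈ 127 mm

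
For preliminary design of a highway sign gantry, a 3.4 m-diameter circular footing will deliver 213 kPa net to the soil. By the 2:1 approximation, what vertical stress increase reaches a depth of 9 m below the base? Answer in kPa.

By the 2:1 method the load spreads at 1 horizontal : 2 vertical, so at depth z the loaded area has grown by z in each plan dimension:
Δσ ≈ qD²/(D+z)² = 213×3.4²/(3.4+9)² = 16.014 kPa

Δσ_z ≈ 16 kPa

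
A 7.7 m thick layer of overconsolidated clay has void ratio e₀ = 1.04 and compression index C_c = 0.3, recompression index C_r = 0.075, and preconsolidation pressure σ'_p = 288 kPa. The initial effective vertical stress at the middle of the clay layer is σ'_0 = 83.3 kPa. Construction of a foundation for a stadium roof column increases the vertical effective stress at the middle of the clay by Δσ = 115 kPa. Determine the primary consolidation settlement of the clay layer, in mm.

Final effective stress: σ'_f = 83.3 + 115 = 198.3 kPa.
σ'_f = 198.3 ≤ σ'_p = 288 kPa, so the clay remains overconsolidated and only the recompression index applies:
S_c = C_r·H/(1+e₀)·log₁₀(σ'_f/σ'_0) = 0.075×7.7/2.04×log₁₀(198.3/83.3)
    = 0.28309 × 0.37668 = 0.1066 m

S_c ≈ 107 mm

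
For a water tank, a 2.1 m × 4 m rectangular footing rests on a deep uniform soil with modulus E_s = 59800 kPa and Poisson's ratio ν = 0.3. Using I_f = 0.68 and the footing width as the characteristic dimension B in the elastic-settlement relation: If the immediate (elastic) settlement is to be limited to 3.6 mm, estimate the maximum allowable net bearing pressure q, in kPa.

q ≈ 166 kPa

S_e = q·B·(1−ν²)/E_s · I_f  ⇒  q = S_e·E_s / (B·(1−ν²)·I_f).
q = 0.0036 × 59800 / (2.1 × 0.91 × 0.68) = 165.7 kPa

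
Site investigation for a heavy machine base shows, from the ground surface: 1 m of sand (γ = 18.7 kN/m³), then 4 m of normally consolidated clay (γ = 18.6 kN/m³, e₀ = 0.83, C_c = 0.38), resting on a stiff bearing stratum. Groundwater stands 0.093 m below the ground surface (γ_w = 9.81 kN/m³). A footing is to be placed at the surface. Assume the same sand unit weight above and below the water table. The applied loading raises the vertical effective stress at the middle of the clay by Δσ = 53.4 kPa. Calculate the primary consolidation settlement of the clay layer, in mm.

S_c ≈ 390 mm

Mid-depth of clay below the ground surface: z = 1 + 4/2 = 3 m.
Total vertical stress at mid-clay: σ_v = 18.7×1 + 18.6×2 = 55.9 kPa.
Pore pressure: u = 9.81×(3 − 0.093) = 28.518 kPa.
Initial effective stress: σ'_0 = σ_v − u = 55.9 − 28.518 = 27.382 kPa.
Final effective stress: σ'_f = σ'_0 + Δσ = 27.382 + 53.4 = 80.782 kPa.
Normally consolidated clay, so the full stress increment lies on the virgin compression line:
S_c = C_c·H/(1+e₀)·log₁₀(σ'_f/σ'_0) = 0.38×4/(1+0.83)×log₁₀(80.782/27.382)
    = 0.8306 × 0.46985 = 0.3903 m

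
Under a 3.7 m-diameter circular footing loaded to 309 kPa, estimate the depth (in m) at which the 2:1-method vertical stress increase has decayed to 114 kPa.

z ≈ 2.39 m

2:1 spreading — at depth z the loaded area has grown by z in each plan dimension:
qD²/(D+z)² = Δσ_z ⇒ z = D(√(q/Δσ_z) − 1) = 3.7×(√(309/114) − 1) = 2.392 m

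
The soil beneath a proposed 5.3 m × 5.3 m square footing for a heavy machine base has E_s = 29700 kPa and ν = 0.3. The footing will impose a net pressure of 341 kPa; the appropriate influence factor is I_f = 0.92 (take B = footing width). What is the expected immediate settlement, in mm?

Immediate (elastic) settlement: S_e = q·B·(1−ν²)/E_s · I_f.
S_e = 341 × 5.3 × (1 − 0.3²) / 29700 × 0.92
    = 341 × 5.3 × 0.91 / 29700 × 0.92
    = 0.05095 m = 50.95 mm

S_e ≈ 50.9 mm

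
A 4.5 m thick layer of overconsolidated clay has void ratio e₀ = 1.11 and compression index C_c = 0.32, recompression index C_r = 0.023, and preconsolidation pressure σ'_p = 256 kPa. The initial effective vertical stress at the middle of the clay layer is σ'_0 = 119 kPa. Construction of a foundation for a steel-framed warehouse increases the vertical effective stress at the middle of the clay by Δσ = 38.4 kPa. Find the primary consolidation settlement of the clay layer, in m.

S_c ≈ 0.00596 m

Final effective stress: σ'_f = 119 + 38.4 = 157.4 kPa.
σ'_f = 157.4 ≤ σ'_p = 256 kPa, so the clay remains overconsolidated and only the recompression index applies:
S_c = C_r·H/(1+e₀)·log₁₀(σ'_f/σ'_0) = 0.023×4.5/2.11×log₁₀(157.4/119)
    = 0.049052 × 0.12146 = 0.005958 m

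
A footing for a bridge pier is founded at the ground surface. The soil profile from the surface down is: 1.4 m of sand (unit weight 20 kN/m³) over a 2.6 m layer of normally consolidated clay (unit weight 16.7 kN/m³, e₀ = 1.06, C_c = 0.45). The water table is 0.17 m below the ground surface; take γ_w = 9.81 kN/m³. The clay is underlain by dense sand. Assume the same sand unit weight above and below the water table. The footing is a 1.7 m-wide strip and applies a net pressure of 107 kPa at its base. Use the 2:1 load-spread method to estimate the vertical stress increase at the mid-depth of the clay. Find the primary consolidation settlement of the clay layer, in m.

S_c ≈ 0.241 m

Mid-depth of clay below the ground surface: z = 1.4 + 2.6/2 = 2.7 m.
Total vertical stress at mid-clay: σ_v = 20×1.4 + 16.7×1.3 = 49.71 kPa.
Pore pressure: u = 9.81×(2.7 − 0.17) = 24.819 kPa.
Initial effective stress: σ'_0 = σ_v − u = 49.71 − 24.819 = 24.891 kPa.
Stress increase at mid-clay by the 2:1 spreading method:
Δσ = qB/(B+z) = 107×1.7/(1.7+2.7) = 41.341 kPa
Final effective stress: σ'_f = σ'_0 + Δσ = 24.891 + 41.341 = 66.232 kPa.
Normally consolidated clay, so the full stress increment lies on the virgin compression line:
S_c = C_c·H/(1+e₀)·log₁₀(σ'_f/σ'_0) = 0.45×2.6/(1+1.06)×log₁₀(66.232/24.891)
    = 0.56796 × 0.42503 = 0.2414 m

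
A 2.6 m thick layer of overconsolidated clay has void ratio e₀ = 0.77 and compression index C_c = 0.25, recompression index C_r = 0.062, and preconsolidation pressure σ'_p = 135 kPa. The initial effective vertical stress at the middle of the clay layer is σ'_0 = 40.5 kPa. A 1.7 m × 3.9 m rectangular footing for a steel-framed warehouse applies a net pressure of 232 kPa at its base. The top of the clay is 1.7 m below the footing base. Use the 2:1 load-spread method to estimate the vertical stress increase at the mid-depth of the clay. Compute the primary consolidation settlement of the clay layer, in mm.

Mid-depth of clay below the footing base: z = 1.7 + 2.6/2 = 3 m.
Stress increase at mid-clay by the 2:1 spreading method:
Δσ = qBL/((B+z)(L+z)) = 232×1.7×3.9/((1.7+3)(3.9+3)) = 47.43 kPa
Final effective stress: σ'_f = 40.5 + 47.43 = 87.93 kPa.
σ'_f = 87.93 ≤ σ'_p = 135 kPa, so the clay remains overconsolidated and only the recompression index applies:
S_c = C_r·H/(1+e₀)·log₁₀(σ'_f/σ'_0) = 0.062×2.6/1.77×log₁₀(87.93/40.5)
    = 0.091072 × 0.33668 = 0.03066 m

S_c ≈ 30.7 mm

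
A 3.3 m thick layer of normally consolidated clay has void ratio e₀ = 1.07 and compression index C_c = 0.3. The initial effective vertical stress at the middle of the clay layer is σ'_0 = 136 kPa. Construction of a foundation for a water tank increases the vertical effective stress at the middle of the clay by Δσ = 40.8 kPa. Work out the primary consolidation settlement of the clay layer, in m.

S_c ≈ 0.0545 m

Final effective stress: σ'_f = σ'_0 + Δσ = 136 + 40.8 = 176.8 kPa.
Normally consolidated clay, so the full stress increment lies on the virgin compression line:
S_c = C_c·H/(1+e₀)·log₁₀(σ'_f/σ'_0) = 0.3×3.3/(1+1.07)×log₁₀(176.8/136)
    = 0.47826 × 0.11394 = 0.05449 m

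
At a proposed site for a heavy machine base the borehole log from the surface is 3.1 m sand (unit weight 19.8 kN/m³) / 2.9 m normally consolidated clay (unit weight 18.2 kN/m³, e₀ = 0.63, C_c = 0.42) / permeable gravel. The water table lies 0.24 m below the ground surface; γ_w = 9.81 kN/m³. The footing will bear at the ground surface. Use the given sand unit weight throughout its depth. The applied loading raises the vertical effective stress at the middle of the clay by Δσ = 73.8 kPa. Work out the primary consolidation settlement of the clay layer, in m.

Mid-depth of clay below the ground surface: z = 3.1 + 2.9/2 = 4.55 m.
Total vertical stress at mid-clay: σ_v = 19.8×3.1 + 18.2×1.45 = 87.77 kPa.
Pore pressure: u = 9.81×(4.55 − 0.24) = 42.281 kPa.
Initial effective stress: σ'_0 = σ_v − u = 87.77 − 42.281 = 45.489 kPa.
Final effective stress: σ'_f = σ'_0 + Δσ = 45.489 + 73.8 = 119.29 kPa.
Normally consolidated clay, so the full stress increment lies on the virgin compression line:
S_c = C_c·H/(1+e₀)·log₁₀(σ'_f/σ'_0) = 0.42×2.9/(1+0.63)×log₁₀(119.29/45.489)
    = 0.74724 × 0.4187 = 0.3129 m

S_c ≈ 0.313 m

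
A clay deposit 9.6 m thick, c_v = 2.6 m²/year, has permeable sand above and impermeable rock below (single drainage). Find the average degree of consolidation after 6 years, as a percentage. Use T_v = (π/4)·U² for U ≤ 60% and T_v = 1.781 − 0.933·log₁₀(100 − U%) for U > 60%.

Drainage path length: H_d = H = 9.6 m (single drainage).
T_v = c_v·t/H_d² = 2.6×6/9.6² = 0.16927.
T_v = 0.16927 corresponds to the U ≤ 60% branch:
U = √(4T_v/π) = 0.4642

U ≈ 46.4 %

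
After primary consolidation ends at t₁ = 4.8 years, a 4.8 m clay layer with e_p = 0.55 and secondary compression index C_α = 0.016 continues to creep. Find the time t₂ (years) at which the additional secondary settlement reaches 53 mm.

S_s = C_α·H/(1+e_p)·log₁₀(t₂/t₁) ⇒ log₁₀(t₂/t₁) = S_s·(1+e_p)/(C_α·H).
log₁₀(t₂/t₁) = 0.053 × (1+0.55) / (0.016×4.8) = 1.07
t₂ = t₁ × 10^1.07 = 4.8 × 11.74 = 56.35 years

t₂ ≈ 56.4 years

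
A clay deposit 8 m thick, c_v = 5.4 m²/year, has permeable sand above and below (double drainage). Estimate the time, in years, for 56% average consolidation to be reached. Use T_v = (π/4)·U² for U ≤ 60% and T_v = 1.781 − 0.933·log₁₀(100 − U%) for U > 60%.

Drainage path length: H_d = H/2 = 4 m (double drainage).
U ≤ 60%: T_v = (π/4)·U² = (π/4)×0.56² = 0.2463.
t = T_v·H_d²/c_v = 0.2463×4²/5.4 = 0.7298 years.

t ≈ 0.73 years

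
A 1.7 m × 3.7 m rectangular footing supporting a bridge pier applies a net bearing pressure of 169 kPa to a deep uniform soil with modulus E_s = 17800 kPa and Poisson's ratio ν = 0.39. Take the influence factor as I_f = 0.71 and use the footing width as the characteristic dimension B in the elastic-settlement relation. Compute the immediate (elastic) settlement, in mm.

S_e ≈ 9.72 mm

Immediate (elastic) settlement: S_e = q·B·(1−ν²)/E_s · I_f.
S_e = 169 × 1.7 × (1 − 0.39²) / 17800 × 0.71
    = 169 × 1.7 × 0.8479 / 17800 × 0.71
    = 0.009717 m = 9.717 mm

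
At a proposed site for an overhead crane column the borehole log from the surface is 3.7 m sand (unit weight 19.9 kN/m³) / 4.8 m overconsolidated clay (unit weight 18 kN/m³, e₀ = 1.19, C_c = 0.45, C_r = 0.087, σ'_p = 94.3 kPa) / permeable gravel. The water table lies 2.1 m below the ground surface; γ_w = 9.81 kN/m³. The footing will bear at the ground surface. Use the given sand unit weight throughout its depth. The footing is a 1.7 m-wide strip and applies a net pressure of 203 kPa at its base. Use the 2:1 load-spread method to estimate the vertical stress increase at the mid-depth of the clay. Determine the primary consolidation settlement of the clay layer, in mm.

S_c ≈ 126 mm

Mid-depth of clay below the ground surface: z = 3.7 + 4.8/2 = 6.1 m.
Total vertical stress at mid-clay: σ_v = 19.9×3.7 + 18×2.4 = 116.83 kPa.
Pore pressure: u = 9.81×(6.1 − 2.1) = 39.24 kPa.
Initial effective stress: σ'_0 = σ_v − u = 116.83 − 39.24 = 77.59 kPa.
Stress increase at mid-clay by the 2:1 spreading method:
Δσ = qB/(B+z) = 203×1.7/(1.7+6.1) = 44.244 kPa
Final effective stress: σ'_f = 77.59 + 44.244 = 121.83 kPa.
σ'_f = 121.83 > σ'_p = 94.3 kPa, so the stress path crosses the preconsolidation pressure — recompression up to σ'_p, then virgin compression beyond:
S_c = H/(1+e₀)·[C_r·log₁₀(σ'_p/σ'_0) + C_c·log₁₀(σ'_f/σ'_p)]
    = 4.8/2.19 × [0.087×log₁₀(94.3/77.59) + 0.45×log₁₀(121.83/94.3)]
    = 2.1918 × [0.0073694 + 0.050059] = 0.1259 m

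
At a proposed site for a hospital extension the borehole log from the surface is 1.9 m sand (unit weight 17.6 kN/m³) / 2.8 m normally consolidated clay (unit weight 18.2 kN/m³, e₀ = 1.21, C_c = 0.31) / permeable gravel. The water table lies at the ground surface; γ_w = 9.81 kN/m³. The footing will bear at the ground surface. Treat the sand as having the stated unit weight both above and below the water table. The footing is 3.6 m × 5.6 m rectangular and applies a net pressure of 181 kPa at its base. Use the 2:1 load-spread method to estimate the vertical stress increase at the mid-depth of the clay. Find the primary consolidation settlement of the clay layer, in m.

S_c ≈ 0.2 m

Mid-depth of clay below the ground surface: z = 1.9 + 2.8/2 = 3.3 m.
Total vertical stress at mid-clay: σ_v = 17.6×1.9 + 18.2×1.4 = 58.92 kPa.
Pore pressure: u = 9.81×(3.3 − 0) = 32.373 kPa.
Initial effective stress: σ'_0 = σ_v − u = 58.92 − 32.373 = 26.547 kPa.
Stress increase at mid-clay by the 2:1 spreading method:
Δσ = qBL/((B+z)(L+z)) = 181×3.6×5.6/((3.6+3.3)(5.6+3.3)) = 59.42 kPa
Final effective stress: σ'_f = σ'_0 + Δσ = 26.547 + 59.42 = 85.967 kPa.
Normally consolidated clay, so the full stress increment lies on the virgin compression line:
S_c = C_c·H/(1+e₀)·log₁₀(σ'_f/σ'_0) = 0.31×2.8/(1+1.21)×log₁₀(85.967/26.547)
    = 0.39276 × 0.51032 = 0.2004 m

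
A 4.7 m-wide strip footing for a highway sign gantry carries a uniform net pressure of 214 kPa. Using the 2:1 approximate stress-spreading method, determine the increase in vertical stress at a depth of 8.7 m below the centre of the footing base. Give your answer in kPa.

Δσ_z ≈ 75.1 kPa

By the 2:1 method the load spreads at 1 horizontal : 2 vertical, so at depth z the loaded area has grown by z in each plan dimension:
Δσ = qB/(B+z) = 214×4.7/(4.7+8.7) = 75.06 kPa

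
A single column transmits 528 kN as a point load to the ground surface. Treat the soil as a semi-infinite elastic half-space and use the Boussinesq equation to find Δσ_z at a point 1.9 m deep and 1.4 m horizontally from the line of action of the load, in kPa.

Δσ_z ≈ 23.6 kPa

Boussinesq vertical stress below a point load on an elastic half-space:
Δσ_z = 3P/(2πz²) · [1 + (r/z)²]^(−5/2)
r/z = 1.4/1.9 = 0.73684; [1+(r/z)²]^(−5/2) = 0.33817.
Δσ_z = 3×528/(2π×1.9²) × 0.33817 = 69.834 × 0.33817 = 23.62 kPa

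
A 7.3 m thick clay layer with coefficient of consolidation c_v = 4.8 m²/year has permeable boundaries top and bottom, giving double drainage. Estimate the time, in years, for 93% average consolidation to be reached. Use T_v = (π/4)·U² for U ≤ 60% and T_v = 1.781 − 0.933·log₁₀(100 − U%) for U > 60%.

t ≈ 2.75 years

Drainage path length: H_d = H/2 = 3.65 m (double drainage).
U > 60%: T_v = 1.781 − 0.933·log₁₀(100 − 93) = 0.99252.
t = T_v·H_d²/c_v = 0.99252×3.65²/4.8 = 2.755 years.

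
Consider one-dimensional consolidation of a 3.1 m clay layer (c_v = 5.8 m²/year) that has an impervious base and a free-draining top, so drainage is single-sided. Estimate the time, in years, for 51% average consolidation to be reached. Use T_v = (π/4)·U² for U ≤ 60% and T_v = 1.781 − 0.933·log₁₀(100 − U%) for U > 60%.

Drainage path length: H_d = H = 3.1 m (single drainage).
U ≤ 60%: T_v = (π/4)·U² = (π/4)×0.51² = 0.20428.
t = T_v·H_d²/c_v = 0.20428×3.1²/5.8 = 0.3385 years.

t ≈ 0.338 years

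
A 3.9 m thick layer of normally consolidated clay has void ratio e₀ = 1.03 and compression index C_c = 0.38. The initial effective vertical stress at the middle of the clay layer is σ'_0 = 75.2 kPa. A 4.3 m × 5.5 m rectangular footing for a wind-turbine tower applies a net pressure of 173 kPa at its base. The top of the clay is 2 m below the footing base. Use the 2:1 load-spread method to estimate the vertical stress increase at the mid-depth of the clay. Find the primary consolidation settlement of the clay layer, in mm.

Mid-depth of clay below the footing base: z = 2 + 3.9/2 = 3.95 m.
Stress increase at mid-clay by the 2:1 spreading method:
Δσ = qBL/((B+z)(L+z)) = 173×4.3×5.5/((4.3+3.95)(5.5+3.95)) = 52.48 kPa
Final effective stress: σ'_f = σ'_0 + Δσ = 75.2 + 52.48 = 127.68 kPa.
Normally consolidated clay, so the full stress increment lies on the virgin compression line:
S_c = C_c·H/(1+e₀)·log₁₀(σ'_f/σ'_0) = 0.38×3.9/(1+1.03)×log₁₀(127.68/75.2)
    = 0.73005 × 0.22991 = 0.1678 m

S_c ≈ 168 mm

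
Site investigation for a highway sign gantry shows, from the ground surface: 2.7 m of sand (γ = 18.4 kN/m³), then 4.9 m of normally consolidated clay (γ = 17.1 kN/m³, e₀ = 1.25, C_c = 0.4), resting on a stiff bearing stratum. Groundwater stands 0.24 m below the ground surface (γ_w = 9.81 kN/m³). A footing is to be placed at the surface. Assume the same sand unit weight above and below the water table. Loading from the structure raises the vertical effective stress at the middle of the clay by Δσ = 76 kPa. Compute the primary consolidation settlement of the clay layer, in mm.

Mid-depth of clay below the ground surface: z = 2.7 + 4.9/2 = 5.15 m.
Total vertical stress at mid-clay: σ_v = 18.4×2.7 + 17.1×2.45 = 91.575 kPa.
Pore pressure: u = 9.81×(5.15 − 0.24) = 48.167 kPa.
Initial effective stress: σ'_0 = σ_v − u = 91.575 − 48.167 = 43.408 kPa.
Final effective stress: σ'_f = σ'_0 + Δσ = 43.408 + 76 = 119.41 kPa.
Normally consolidated clay, so the full stress increment lies on the virgin compression line:
S_c = C_c·H/(1+e₀)·log₁₀(σ'_f/σ'_0) = 0.4×4.9/(1+1.25)×log₁₀(119.41/43.408)
    = 0.87111 × 0.43947 = 0.3828 m

S_c ≈ 383 mm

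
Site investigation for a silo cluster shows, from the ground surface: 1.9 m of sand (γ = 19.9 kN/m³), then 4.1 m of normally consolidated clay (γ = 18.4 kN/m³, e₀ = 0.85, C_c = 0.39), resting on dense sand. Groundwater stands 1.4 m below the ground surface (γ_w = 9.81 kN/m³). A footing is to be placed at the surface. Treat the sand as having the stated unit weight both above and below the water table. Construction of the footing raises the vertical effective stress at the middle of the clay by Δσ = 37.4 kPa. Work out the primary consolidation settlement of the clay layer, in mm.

S_c ≈ 208 mm

Mid-depth of clay below the ground surface: z = 1.9 + 4.1/2 = 3.95 m.
Total vertical stress at mid-clay: σ_v = 19.9×1.9 + 18.4×2.05 = 75.53 kPa.
Pore pressure: u = 9.81×(3.95 − 1.4) = 25.015 kPa.
Initial effective stress: σ'_0 = σ_v − u = 75.53 − 25.015 = 50.515 kPa.
Final effective stress: σ'_f = σ'_0 + Δσ = 50.515 + 37.4 = 87.915 kPa.
Normally consolidated clay, so the full stress increment lies on the virgin compression line:
S_c = C_c·H/(1+e₀)·log₁₀(σ'_f/σ'_0) = 0.39×4.1/(1+0.85)×log₁₀(87.915/50.515)
    = 0.86432 × 0.24064 = 0.208 m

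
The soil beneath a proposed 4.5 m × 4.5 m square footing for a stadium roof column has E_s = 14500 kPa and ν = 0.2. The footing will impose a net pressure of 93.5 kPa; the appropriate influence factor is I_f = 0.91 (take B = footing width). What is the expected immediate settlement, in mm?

Immediate (elastic) settlement: S_e = q·B·(1−ν²)/E_s · I_f.
S_e = 93.5 × 4.5 × (1 − 0.2²) / 14500 × 0.91
    = 93.5 × 4.5 × 0.96 / 14500 × 0.91
    = 0.02535 m = 25.35 mm

S_e ≈ 25.3 mm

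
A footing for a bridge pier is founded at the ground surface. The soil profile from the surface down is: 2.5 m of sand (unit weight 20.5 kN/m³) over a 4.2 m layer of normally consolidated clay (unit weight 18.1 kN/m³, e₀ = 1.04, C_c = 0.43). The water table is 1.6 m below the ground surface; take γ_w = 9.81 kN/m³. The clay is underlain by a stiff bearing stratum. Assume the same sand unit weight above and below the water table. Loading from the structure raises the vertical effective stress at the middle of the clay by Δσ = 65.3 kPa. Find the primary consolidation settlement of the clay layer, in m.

S_c ≈ 0.284 m

Mid-depth of clay below the ground surface: z = 2.5 + 4.2/2 = 4.6 m.
Total vertical stress at mid-clay: σ_v = 20.5×2.5 + 18.1×2.1 = 89.26 kPa.
Pore pressure: u = 9.81×(4.6 − 1.6) = 29.43 kPa.
Initial effective stress: σ'_0 = σ_v − u = 89.26 − 29.43 = 59.83 kPa.
Final effective stress: σ'_f = σ'_0 + Δσ = 59.83 + 65.3 = 125.13 kPa.
Normally consolidated clay, so the full stress increment lies on the virgin compression line:
S_c = C_c·H/(1+e₀)·log₁₀(σ'_f/σ'_0) = 0.43×4.2/(1+1.04)×log₁₀(125.13/59.83)
    = 0.88529 × 0.32044 = 0.2837 m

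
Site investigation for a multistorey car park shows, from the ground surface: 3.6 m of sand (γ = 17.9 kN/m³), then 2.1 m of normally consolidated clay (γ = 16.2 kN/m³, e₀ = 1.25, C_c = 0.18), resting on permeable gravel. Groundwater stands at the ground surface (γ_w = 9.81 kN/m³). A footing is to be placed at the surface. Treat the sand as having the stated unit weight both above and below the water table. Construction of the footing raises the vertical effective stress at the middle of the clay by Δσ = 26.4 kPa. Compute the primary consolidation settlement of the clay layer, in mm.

Mid-depth of clay below the ground surface: z = 3.6 + 2.1/2 = 4.65 m.
Total vertical stress at mid-clay: σ_v = 17.9×3.6 + 16.2×1.05 = 81.45 kPa.
Pore pressure: u = 9.81×(4.65 − 0) = 45.617 kPa.
Initial effective stress: σ'_0 = σ_v − u = 81.45 − 45.617 = 35.833 kPa.
Final effective stress: σ'_f = σ'_0 + Δσ = 35.833 + 26.4 = 62.233 kPa.
Normally consolidated clay, so the full stress increment lies on the virgin compression line:
S_c = C_c·H/(1+e₀)·log₁₀(σ'_f/σ'_0) = 0.18×2.1/(1+1.25)×log₁₀(62.233/35.833)
    = 0.168 × 0.23974 = 0.04028 m

S_c ≈ 40.3 mm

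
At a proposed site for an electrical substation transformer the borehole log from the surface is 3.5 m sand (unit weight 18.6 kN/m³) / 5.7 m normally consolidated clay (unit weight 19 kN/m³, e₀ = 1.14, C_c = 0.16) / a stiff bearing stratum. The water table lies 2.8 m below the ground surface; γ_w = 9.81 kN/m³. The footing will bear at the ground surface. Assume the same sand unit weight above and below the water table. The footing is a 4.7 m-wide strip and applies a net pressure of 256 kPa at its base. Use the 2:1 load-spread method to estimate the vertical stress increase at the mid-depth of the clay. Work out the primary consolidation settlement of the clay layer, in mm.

Mid-depth of clay below the ground surface: z = 3.5 + 5.7/2 = 6.35 m.
Total vertical stress at mid-clay: σ_v = 18.6×3.5 + 19×2.85 = 119.25 kPa.
Pore pressure: u = 9.81×(6.35 − 2.8) = 34.825 kPa.
Initial effective stress: σ'_0 = σ_v − u = 119.25 − 34.825 = 84.425 kPa.
Stress increase at mid-clay by the 2:1 spreading method:
Δσ = qB/(B+z) = 256×4.7/(4.7+6.35) = 108.89 kPa
Final effective stress: σ'_f = σ'_0 + Δσ = 84.425 + 108.89 = 193.31 kPa.
Normally consolidated clay, so the full stress increment lies on the virgin compression line:
S_c = C_c·H/(1+e₀)·log₁₀(σ'_f/σ'_0) = 0.16×5.7/(1+1.14)×log₁₀(193.31/84.425)
    = 0.42617 × 0.35978 = 0.1533 m

S_c ≈ 153 mm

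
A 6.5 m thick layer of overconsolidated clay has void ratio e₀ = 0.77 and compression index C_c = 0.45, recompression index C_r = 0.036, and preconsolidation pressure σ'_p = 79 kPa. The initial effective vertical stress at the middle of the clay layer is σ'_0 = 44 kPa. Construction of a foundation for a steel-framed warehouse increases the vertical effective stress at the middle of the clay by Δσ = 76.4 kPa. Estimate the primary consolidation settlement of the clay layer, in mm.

Final effective stress: σ'_f = 44 + 76.4 = 120.4 kPa.
σ'_f = 120.4 > σ'_p = 79 kPa, so the stress path crosses the preconsolidation pressure — recompression up to σ'_p, then virgin compression beyond:
S_c = H/(1+e₀)·[C_r·log₁₀(σ'_p/σ'_0) + C_c·log₁₀(σ'_f/σ'_p)]
    = 6.5/1.77 × [0.036×log₁₀(79/44) + 0.45×log₁₀(120.4/79)]
    = 3.6723 × [0.0091503 + 0.08235] = 0.336 m

S_c ≈ 336 mm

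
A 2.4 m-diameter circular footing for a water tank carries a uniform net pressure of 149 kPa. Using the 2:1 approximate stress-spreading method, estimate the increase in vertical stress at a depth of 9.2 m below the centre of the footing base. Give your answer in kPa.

Δσ_z ≈ 6.38 kPa

By the 2:1 method the load spreads at 1 horizontal : 2 vertical, so at depth z the loaded area has grown by z in each plan dimension:
Δσ ≈ qD²/(D+z)² = 149×2.4²/(2.4+9.2)² = 6.3781 kPa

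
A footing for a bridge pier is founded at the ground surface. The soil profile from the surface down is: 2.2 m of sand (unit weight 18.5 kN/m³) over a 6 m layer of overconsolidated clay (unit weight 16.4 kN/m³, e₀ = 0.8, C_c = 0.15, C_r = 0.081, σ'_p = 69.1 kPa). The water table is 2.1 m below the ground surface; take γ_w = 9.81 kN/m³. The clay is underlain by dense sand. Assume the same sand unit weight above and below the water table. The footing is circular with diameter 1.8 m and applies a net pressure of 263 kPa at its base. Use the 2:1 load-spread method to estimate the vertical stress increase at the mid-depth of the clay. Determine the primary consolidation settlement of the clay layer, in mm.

Mid-depth of clay below the ground surface: z = 2.2 + 6/2 = 5.2 m.
Total vertical stress at mid-clay: σ_v = 18.5×2.2 + 16.4×3 = 89.9 kPa.
Pore pressure: u = 9.81×(5.2 − 2.1) = 30.411 kPa.
Initial effective stress: σ'_0 = σ_v − u = 89.9 − 30.411 = 59.489 kPa.
Stress increase at mid-clay by the 2:1 spreading method:
Δσ ≈ qD²/(D+z)² = 263×1.8²/(1.8+5.2)² = 17.39 kPa
Final effective stress: σ'_f = 59.489 + 17.39 = 76.879 kPa.
σ'_f = 76.879 > σ'_p = 69.1 kPa, so the stress path crosses the preconsolidation pressure — recompression up to σ'_p, then virgin compression beyond:
S_c = H/(1+e₀)·[C_r·log₁₀(σ'_p/σ'_0) + C_c·log₁₀(σ'_f/σ'_p)]
    = 6/1.8 × [0.081×log₁₀(69.1/59.489) + 0.15×log₁₀(76.879/69.1)]
    = 3.3333 × [0.0052684 + 0.0069495] = 0.04073 m

S_c ≈ 40.7 mm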